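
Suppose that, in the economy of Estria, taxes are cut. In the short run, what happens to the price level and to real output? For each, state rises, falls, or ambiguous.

This is a positive demand shock: AD shifts right.
Moving along the upward-sloping SRAS curve, P rises and Y rises.

Price level: rises; output: rises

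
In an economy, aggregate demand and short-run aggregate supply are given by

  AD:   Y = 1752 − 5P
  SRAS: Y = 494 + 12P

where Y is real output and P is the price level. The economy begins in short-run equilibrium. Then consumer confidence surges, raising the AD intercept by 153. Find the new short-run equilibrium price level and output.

This is a positive demand shock: AD shifts right.
New AD: Y = 1905 − 5P.
Set AD = SRAS: 1905 − 5P = 494 + 12P, so 1411 = 17P and P = 83.
Y = 1905 − 5·83 = 1490.

P = 83, Y = 1490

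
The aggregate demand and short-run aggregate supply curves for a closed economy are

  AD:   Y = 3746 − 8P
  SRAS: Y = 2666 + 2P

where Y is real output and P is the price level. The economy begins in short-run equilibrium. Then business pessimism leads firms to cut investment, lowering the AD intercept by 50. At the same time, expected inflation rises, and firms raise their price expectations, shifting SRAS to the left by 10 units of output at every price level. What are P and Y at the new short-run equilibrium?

P = 104, Y = 2864

After both shocks: AD is Y = 3696 − 8P and SRAS is Y = 2656 + 2P.
Setting them equal: 1040 = 10P, so P = 104.
Y = 3696 − 8·104 = 2864.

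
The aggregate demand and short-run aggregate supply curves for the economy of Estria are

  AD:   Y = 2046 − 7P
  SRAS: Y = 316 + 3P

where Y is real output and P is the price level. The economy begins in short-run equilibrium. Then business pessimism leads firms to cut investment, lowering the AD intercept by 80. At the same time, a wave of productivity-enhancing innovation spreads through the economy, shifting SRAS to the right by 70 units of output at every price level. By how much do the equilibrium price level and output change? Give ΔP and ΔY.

ΔP = -15, ΔY = +25

After both shocks: AD is Y = 1966 − 7P and SRAS is Y = 386 + 3P.
Setting them equal: 1580 = 10P, so P = 158.
Y = 1966 − 7·158 = 860.
Initially P = 173, Y = 835, so ΔP = -15 and ΔY = +25.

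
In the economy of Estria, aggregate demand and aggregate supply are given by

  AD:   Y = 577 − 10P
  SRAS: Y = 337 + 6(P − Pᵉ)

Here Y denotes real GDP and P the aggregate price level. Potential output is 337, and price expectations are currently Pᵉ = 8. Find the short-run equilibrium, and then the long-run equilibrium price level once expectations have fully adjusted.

Short run: P = 18, Y = 397. Long run: P = 24.

Short run: with Pᵉ = 8, SRAS is Y = 289 + 6P. Setting AD = SRAS gives 288 = 16P, so P = 18 and Y = 577 − 10·18 = 397.
Output 397 is above potential 337, so over time expected prices rise and SRAS shifts left until Y returns to 337.
Long run: Y = 337 on the AD curve gives 337 = 577 − 10P, so P = 24.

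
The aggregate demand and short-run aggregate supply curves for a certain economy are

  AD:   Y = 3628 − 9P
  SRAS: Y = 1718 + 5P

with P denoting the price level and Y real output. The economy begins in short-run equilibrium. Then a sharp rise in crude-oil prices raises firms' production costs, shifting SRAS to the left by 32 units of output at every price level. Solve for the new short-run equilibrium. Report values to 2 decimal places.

This is a negative supply shock: SRAS shifts left.
New SRAS: Y = 1686 + 5P.
Set AD = SRAS: 3628 − 9P = 1686 + 5P, so 1942 = 14P and P = 138.71.
Substituting into AD, Y = 2379.57.

P = 138.71, Y = 2379.57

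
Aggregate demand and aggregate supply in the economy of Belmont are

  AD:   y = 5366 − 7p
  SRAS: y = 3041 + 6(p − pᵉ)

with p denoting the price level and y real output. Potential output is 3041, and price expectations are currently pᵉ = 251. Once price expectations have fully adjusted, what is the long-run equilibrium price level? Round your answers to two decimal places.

Long-run p = 332.14

Short run: with pᵉ = 251, SRAS is y = 1535 + 6p. Setting AD = SRAS gives 3831 = 13p, so p = 294.69 and y = 5366 − 7p = 3303.15.
Output 3303.15 is above potential 3041, so over time expected prices rise and SRAS shifts left until y returns to 3041.
Long run: y = 3041 on the AD curve gives 3041 = 5366 − 7p, so p = 332.14.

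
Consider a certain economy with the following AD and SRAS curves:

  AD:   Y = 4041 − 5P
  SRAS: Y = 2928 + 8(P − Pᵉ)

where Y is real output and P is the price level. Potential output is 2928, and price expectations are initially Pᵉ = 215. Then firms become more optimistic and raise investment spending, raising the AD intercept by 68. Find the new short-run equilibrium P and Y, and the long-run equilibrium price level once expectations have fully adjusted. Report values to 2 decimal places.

Short run: P = 223.15, Y = 2993.23. Long run: P = 236.20.

AD shifts right: new AD is Y = 4109 − 5P. With Pᵉ = 215, SRAS is Y = 1208 + 8P.
Short run: 4109 − 5P = 1208 + 8P gives 2901 = 13P, so P = 223.15 and Y = 4109 − 5P = 2993.23.
Y = 2993.23 is above potential 2928; expectations adjust and SRAS shifts left until Y = 2928.
Long run: on the new AD curve, 2928 = 4109 − 5P gives P = 236.20.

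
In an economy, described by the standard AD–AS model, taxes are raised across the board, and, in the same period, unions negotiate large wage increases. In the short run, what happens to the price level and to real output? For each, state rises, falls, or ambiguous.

Price level: ambiguous; output: falls

The first event is a negative demand shock: AD shifts left, which by itself pushes P down and Y down.
The second is an adverse supply shock: SRAS shifts left, which by itself pushes P up and Y down.
The two shocks push P in opposite directions, so the effect on P is ambiguous. Both shocks push Y down, so Y falls.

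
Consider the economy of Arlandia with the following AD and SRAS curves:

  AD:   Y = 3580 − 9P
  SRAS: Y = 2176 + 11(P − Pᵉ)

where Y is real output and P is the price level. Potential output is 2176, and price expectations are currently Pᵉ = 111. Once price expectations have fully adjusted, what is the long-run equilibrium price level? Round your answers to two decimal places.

Long-run P = 156.00

Short run: with Pᵉ = 111, SRAS is Y = 955 + 11P. Setting AD = SRAS gives 2625 = 20P, so P = 131.25 and Y = 3580 − 9P = 2398.75.
Output 2398.75 is above potential 2176, so over time expected prices rise and SRAS shifts left until Y returns to 2176.
Long run: Y = 2176 on the AD curve gives 2176 = 3580 − 9P, so P = 156.00.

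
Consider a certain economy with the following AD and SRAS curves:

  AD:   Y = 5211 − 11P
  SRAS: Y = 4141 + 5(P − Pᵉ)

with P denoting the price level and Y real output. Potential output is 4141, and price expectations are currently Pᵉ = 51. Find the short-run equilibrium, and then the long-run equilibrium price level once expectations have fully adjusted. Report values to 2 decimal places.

Short run: with Pᵉ = 51, SRAS is Y = 3886 + 5P. Setting AD = SRAS gives 1325 = 16P, so P = 82.81 and Y = 5211 − 11P = 4300.06.
Output 4300.06 is above potential 4141, so over time expected prices rise and SRAS shifts left until Y returns to 4141.
Long run: Y = 4141 on the AD curve gives 4141 = 5211 − 11P, so P = 97.27.

Short run: P = 82.81, Y = 4300.06. Long run: P = 97.27.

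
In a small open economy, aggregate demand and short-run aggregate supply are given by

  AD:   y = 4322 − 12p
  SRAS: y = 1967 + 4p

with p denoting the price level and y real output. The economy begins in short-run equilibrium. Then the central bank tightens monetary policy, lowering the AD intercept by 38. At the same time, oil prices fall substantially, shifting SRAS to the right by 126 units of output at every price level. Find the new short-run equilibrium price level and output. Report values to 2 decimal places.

After both shocks: AD is y = 4284 − 12p and SRAS is y = 2093 + 4p.
Setting them equal: 2191 = 16p, so p = 136.94.
Substituting into AD, y = 2640.75.

p = 136.94, y = 2640.75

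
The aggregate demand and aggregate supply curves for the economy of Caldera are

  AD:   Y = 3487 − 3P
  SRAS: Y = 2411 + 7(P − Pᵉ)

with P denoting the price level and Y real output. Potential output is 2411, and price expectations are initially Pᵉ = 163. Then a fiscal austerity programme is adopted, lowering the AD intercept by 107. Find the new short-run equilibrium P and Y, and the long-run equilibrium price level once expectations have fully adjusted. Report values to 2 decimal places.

AD shifts left: new AD is Y = 3380 − 3P. With Pᵉ = 163, SRAS is Y = 1270 + 7P.
Short run: 3380 − 3P = 1270 + 7P gives 2110 = 10P, so P = 211.00 and Y = 3380 − 3P = 2747.00.
Y = 2747.00 is above potential 2411; expectations adjust and SRAS shifts left until Y = 2411.
Long run: on the new AD curve, 2411 = 3380 − 3P gives P = 323.00.

Short run: P = 211.00, Y = 2747.00. Long run: P = 323.00.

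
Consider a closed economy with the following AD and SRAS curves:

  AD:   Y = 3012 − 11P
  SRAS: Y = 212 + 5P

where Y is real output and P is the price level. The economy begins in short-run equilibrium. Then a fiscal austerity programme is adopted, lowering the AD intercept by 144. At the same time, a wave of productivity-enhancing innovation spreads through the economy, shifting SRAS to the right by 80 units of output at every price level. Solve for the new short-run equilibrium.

P = 161, Y = 1097

After both shocks: AD is Y = 2868 − 11P and SRAS is Y = 292 + 5P.
Setting them equal: 2576 = 16P, so P = 161.
Y = 2868 − 11·161 = 1097.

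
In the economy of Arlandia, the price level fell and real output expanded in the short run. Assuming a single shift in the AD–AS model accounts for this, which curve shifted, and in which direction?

P fell and Y rose. An AD shift moves P and Y in the same direction; an SRAS shift moves them in opposite directions.
Here P and Y moved in opposite directions, so the SRAS curve shifted.
Since Y rose, SRAS shifted right.

SRAS shifted right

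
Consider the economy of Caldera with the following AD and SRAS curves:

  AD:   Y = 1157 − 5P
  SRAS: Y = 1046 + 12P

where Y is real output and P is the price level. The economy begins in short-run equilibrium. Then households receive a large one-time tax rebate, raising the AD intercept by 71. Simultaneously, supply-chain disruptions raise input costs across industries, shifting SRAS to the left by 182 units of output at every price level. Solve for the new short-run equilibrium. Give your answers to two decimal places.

After both shocks: AD is Y = 1228 − 5P and SRAS is Y = 864 + 12P.
Setting them equal: 364 = 17P, so P = 21.41.
Substituting into AD, Y = 1120.94.

P = 21.41, Y = 1120.94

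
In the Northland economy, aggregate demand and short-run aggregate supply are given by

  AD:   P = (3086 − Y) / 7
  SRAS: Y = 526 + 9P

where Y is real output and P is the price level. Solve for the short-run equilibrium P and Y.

P = 160, Y = 1966

Rearrange AD to Y = 3086 − 7P.
Set AD = SRAS: 3086 − 7P = 526 + 9P, so 2560 = 16P and P = 160.
Then Y = 3086 − 7·160 = 1966.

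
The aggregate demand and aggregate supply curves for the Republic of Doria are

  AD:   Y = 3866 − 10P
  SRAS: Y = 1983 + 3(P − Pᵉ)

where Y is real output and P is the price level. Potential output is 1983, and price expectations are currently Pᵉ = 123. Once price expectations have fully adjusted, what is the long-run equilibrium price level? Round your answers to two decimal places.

Short run: with Pᵉ = 123, SRAS is Y = 1614 + 3P. Setting AD = SRAS gives 2252 = 13P, so P = 173.23 and Y = 3866 − 10P = 2133.69.
Output 2133.69 is above potential 1983, so over time expected prices rise and SRAS shifts left until Y returns to 1983.
Long run: Y = 1983 on the AD curve gives 1983 = 3866 − 10P, so P = 188.30.

Long-run P = 188.30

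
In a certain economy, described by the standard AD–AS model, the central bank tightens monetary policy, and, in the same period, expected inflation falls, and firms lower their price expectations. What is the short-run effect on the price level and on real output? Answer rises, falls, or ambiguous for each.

Price level: falls; output: ambiguous

The first event is a negative demand shock: AD shifts left, which by itself pushes P down and Y down.
The second is a favourable supply shock: SRAS shifts right, which by itself pushes P down and Y up.
Both shocks push P down, so P falls. The two shocks push Y in opposite directions, so the effect on Y is ambiguous.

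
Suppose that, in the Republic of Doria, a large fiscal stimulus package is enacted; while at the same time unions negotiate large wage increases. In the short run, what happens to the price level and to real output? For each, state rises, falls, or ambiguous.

The first event is a positive demand shock: AD shifts right, which by itself pushes P up and Y up.
The second is an adverse supply shock: SRAS shifts left, which by itself pushes P up and Y down.
Both shocks push P up, so P rises. The two shocks push Y in opposite directions, so the effect on Y is ambiguous.

Price level: rises; output: ambiguous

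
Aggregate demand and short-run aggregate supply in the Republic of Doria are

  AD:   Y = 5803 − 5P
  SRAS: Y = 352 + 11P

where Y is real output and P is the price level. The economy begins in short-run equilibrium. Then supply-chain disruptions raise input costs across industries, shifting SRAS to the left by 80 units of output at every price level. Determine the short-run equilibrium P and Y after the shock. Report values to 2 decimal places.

This is a negative supply shock: SRAS shifts left.
New SRAS: Y = 272 + 11P.
Set AD = SRAS: 5803 − 5P = 272 + 11P, so 5531 = 16P and P = 345.69.
Substituting into AD, Y = 4074.56.

P = 345.69, Y = 4074.56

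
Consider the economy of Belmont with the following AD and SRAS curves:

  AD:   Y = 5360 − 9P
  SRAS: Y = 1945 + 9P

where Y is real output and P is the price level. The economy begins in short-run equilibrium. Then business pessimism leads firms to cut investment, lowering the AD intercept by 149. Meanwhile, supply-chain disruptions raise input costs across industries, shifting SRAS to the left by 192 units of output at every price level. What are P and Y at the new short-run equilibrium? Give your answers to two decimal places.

P = 192.11, Y = 3482.00

After both shocks: AD is Y = 5211 − 9P and SRAS is Y = 1753 + 9P.
Setting them equal: 3458 = 18P, so P = 192.11.
Substituting into AD, Y = 3482.00.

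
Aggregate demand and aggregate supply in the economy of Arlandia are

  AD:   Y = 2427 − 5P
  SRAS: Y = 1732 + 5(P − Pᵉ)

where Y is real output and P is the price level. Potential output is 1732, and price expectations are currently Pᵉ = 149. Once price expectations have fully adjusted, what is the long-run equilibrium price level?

Short run: with Pᵉ = 149, SRAS is Y = 987 + 5P. Setting AD = SRAS gives 1440 = 10P, so P = 144 and Y = 2427 − 5·144 = 1707.
Output 1707 is below potential 1732, so over time expected prices fall and SRAS shifts right until Y returns to 1732.
Long run: Y = 1732 on the AD curve gives 1732 = 2427 − 5P, so P = 139.

Long-run P = 139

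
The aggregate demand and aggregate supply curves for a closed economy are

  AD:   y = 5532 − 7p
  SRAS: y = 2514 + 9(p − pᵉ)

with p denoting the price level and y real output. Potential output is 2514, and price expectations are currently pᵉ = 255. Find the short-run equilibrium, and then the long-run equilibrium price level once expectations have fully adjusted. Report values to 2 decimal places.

Short run: with pᵉ = 255, SRAS is y = 219 + 9p. Setting AD = SRAS gives 5313 = 16p, so p = 332.06 and y = 5532 − 7p = 3207.56.
Output 3207.56 is above potential 2514, so over time expected prices rise and SRAS shifts left until y returns to 2514.
Long run: y = 2514 on the AD curve gives 2514 = 5532 − 7p, so p = 431.14.

Short run: p = 332.06, y = 3207.56. Long run: p = 431.14.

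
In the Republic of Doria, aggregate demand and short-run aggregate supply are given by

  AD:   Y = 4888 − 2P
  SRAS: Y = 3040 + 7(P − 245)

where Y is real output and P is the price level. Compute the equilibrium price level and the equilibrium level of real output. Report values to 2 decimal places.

P = 395.89, Y = 4096.22

Write SRAS as Y = 3040 + 7P − 1715 = 1325 + 7P.
Set AD = SRAS: 4888 − 2P = 1325 + 7P, so 3563 = 9P and P = 395.89.
Substituting into AD, Y = 4888 − 2P = 4096.22.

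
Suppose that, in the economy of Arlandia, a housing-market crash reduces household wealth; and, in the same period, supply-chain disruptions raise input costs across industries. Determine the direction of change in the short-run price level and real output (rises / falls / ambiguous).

The first event is a negative demand shock: AD shifts left, which by itself pushes P down and Y down.
The second is an adverse supply shock: SRAS shifts left, which by itself pushes P up and Y down.
The two shocks push P in opposite directions, so the effect on P is ambiguous. Both shocks push Y down, so Y falls.

Price level: ambiguous; output: falls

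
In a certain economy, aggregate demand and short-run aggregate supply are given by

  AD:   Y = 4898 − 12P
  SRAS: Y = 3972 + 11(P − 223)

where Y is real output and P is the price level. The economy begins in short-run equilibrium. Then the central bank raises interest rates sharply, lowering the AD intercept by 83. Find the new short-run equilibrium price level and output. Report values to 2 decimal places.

This is a negative demand shock: AD shifts left.
New AD: Y = 4815 − 12P.
SRAS can be written Y = 1519 + 11P.
Set AD = SRAS: 4815 − 12P = 1519 + 11P, so 3296 = 23P and P = 143.30.
Substituting into AD, Y = 3095.35.

P = 143.30, Y = 3095.35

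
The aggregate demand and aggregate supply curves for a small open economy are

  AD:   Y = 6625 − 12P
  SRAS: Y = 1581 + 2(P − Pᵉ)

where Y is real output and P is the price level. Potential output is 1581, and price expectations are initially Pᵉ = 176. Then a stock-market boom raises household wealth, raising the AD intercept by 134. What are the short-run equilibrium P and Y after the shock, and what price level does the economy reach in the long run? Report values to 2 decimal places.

AD shifts right: new AD is Y = 6759 − 12P. With Pᵉ = 176, SRAS is Y = 1229 + 2P.
Short run: 6759 − 12P = 1229 + 2P gives 5530 = 14P, so P = 395.00 and Y = 6759 − 12P = 2019.00.
Y = 2019.00 is above potential 1581; expectations adjust and SRAS shifts left until Y = 1581.
Long run: on the new AD curve, 1581 = 6759 − 12P gives P = 431.50.

Short run: P = 395.00, Y = 2019.00. Long run: P = 431.50.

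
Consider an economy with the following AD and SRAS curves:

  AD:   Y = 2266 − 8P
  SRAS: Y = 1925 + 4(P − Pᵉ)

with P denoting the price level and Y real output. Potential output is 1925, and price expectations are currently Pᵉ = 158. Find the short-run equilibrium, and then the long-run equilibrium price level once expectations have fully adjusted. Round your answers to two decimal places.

Short run: P = 81.08, Y = 1617.33. Long run: P = 42.63.

Short run: with Pᵉ = 158, SRAS is Y = 1293 + 4P. Setting AD = SRAS gives 973 = 12P, so P = 81.08 and Y = 2266 − 8P = 1617.33.
Output 1617.33 is below potential 1925, so over time expected prices fall and SRAS shifts right until Y returns to 1925.
Long run: Y = 1925 on the AD curve gives 1925 = 2266 − 8P, so P = 42.63.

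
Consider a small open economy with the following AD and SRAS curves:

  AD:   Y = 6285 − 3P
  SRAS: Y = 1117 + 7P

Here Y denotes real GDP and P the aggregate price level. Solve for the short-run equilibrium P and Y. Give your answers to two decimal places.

Set AD = SRAS: 6285 − 3P = 1117 + 7P, so 5168 = 10P and P = 516.80.
Substituting into AD, Y = 6285 − 3P = 4734.60.

P = 516.80, Y = 4734.60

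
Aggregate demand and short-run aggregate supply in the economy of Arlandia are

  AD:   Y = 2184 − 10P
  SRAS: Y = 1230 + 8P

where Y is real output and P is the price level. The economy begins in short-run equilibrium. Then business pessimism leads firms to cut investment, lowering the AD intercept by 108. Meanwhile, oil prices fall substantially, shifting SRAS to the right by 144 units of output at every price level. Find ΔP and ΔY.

After both shocks: AD is Y = 2076 − 10P and SRAS is Y = 1374 + 8P.
Setting them equal: 702 = 18P, so P = 39.
Y = 2076 − 10·39 = 1686.
Initially P = 53, Y = 1654, so ΔP = -14 and ΔY = +32.

ΔP = -14, ΔY = +32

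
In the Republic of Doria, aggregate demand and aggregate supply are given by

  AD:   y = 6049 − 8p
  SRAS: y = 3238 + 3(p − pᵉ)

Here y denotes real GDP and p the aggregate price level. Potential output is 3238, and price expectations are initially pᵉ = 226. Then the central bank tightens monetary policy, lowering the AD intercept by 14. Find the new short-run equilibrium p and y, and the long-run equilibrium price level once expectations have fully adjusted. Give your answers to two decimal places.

Short run: p = 315.91, y = 3507.73. Long run: p = 349.63.

AD shifts left: new AD is y = 6035 − 8p. With pᵉ = 226, SRAS is y = 2560 + 3p.
Short run: 6035 − 8p = 2560 + 3p gives 3475 = 11p, so p = 315.91 and y = 6035 − 8p = 3507.73.
y = 3507.73 is above potential 3238; expectations adjust and SRAS shifts left until y = 3238.
Long run: on the new AD curve, 3238 = 6035 − 8p gives p = 349.63.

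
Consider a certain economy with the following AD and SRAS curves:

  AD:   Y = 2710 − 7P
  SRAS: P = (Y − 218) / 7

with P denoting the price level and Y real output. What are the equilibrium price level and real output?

Rearrange SRAS to Y = 218 + 7P.
Set AD = SRAS: 2710 − 7P = 218 + 7P, so 2492 = 14P and P = 178.
Then Y = 2710 − 7·178 = 1464.

P = 178, Y = 1464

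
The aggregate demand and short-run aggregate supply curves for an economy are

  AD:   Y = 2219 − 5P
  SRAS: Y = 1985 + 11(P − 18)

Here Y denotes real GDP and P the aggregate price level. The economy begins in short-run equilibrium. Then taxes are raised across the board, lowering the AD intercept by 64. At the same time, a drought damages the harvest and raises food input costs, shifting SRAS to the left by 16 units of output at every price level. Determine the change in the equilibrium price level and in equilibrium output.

After both shocks: AD is Y = 2155 − 5P and SRAS is Y = 1771 + 11P.
Setting them equal: 384 = 16P, so P = 24.
Y = 2155 − 5·24 = 2035.
Initially P = 27, Y = 2084, so ΔP = -3 and ΔY = -49.

ΔP = -3, ΔY = -49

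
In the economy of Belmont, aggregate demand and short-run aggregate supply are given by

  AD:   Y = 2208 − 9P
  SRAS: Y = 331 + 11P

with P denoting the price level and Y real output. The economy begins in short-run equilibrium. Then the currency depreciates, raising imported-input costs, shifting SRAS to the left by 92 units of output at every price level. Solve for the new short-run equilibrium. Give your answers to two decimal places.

P = 98.45, Y = 1321.95

This is a negative supply shock: SRAS shifts left.
New SRAS: Y = 239 + 11P.
Set AD = SRAS: 2208 − 9P = 239 + 11P, so 1969 = 20P and P = 98.45.
Substituting into AD, Y = 1321.95.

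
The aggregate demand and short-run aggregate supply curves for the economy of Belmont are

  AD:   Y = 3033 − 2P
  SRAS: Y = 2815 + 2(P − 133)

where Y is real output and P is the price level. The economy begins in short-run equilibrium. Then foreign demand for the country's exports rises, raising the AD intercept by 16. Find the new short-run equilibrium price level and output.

This is a positive demand shock: AD shifts right.
New AD: Y = 3049 − 2P.
SRAS can be written Y = 2549 + 2P.
Set AD = SRAS: 3049 − 2P = 2549 + 2P, so 500 = 4P and P = 125.
Y = 3049 − 2·125 = 2799.

P = 125, Y = 2799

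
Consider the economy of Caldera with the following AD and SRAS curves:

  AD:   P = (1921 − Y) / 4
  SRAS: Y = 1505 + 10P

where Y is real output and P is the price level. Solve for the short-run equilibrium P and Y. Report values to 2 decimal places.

Rearrange AD to Y = 1921 − 4P.
Set AD = SRAS: 1921 − 4P = 1505 + 10P, so 416 = 14P and P = 29.71.
Substituting into AD, Y = 1921 − 4P = 1802.14.

P = 29.71, Y = 1802.14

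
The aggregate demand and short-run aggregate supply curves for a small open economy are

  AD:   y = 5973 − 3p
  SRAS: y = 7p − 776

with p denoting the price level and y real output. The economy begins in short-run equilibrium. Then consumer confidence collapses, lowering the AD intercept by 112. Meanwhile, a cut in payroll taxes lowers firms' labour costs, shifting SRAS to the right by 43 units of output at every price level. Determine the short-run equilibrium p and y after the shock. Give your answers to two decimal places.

p = 659.40, y = 3882.80

After both shocks: AD is y = 5861 − 3p and SRAS is y = 7p − 733.
Setting them equal: 6594 = 10p, so p = 659.40.
Substituting into AD, y = 3882.80.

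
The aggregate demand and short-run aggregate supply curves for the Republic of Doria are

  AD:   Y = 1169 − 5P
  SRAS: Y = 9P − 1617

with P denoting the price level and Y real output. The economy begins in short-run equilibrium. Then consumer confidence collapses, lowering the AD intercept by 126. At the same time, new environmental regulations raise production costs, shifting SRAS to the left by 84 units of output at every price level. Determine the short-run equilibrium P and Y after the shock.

After both shocks: AD is Y = 1043 − 5P and SRAS is Y = 9P − 1701.
Setting them equal: 2744 = 14P, so P = 196.
Y = 1043 − 5·196 = 63.

P = 196, Y = 63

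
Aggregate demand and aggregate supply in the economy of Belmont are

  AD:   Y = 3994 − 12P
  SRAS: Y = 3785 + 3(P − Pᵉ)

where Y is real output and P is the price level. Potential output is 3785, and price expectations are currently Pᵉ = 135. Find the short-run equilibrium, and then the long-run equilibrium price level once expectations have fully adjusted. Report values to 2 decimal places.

Short run: with Pᵉ = 135, SRAS is Y = 3380 + 3P. Setting AD = SRAS gives 614 = 15P, so P = 40.93 and Y = 3994 − 12P = 3502.80.
Output 3502.80 is below potential 3785, so over time expected prices fall and SRAS shifts right until Y returns to 3785.
Long run: Y = 3785 on the AD curve gives 3785 = 3994 − 12P, so P = 17.42.

Short run: P = 40.93, Y = 3502.80. Long run: P = 17.42.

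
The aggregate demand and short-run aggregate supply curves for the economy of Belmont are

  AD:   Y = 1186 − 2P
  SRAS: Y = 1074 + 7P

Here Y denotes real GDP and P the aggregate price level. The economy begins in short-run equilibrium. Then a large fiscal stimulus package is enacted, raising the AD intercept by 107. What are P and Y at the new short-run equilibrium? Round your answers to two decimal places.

This is a positive demand shock: AD shifts right.
New AD: Y = 1293 − 2P.
Set AD = SRAS: 1293 − 2P = 1074 + 7P, so 219 = 9P and P = 24.33.
Substituting into AD, Y = 1244.33.

P = 24.33, Y = 1244.33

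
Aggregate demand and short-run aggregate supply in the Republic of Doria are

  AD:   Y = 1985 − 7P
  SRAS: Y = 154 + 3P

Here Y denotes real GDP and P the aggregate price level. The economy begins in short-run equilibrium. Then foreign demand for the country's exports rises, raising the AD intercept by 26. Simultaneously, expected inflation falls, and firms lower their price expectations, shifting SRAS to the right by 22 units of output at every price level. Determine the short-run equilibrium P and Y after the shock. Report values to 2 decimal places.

After both shocks: AD is Y = 2011 − 7P and SRAS is Y = 176 + 3P.
Setting them equal: 1835 = 10P, so P = 183.50.
Substituting into AD, Y = 726.50.

P = 183.50, Y = 726.50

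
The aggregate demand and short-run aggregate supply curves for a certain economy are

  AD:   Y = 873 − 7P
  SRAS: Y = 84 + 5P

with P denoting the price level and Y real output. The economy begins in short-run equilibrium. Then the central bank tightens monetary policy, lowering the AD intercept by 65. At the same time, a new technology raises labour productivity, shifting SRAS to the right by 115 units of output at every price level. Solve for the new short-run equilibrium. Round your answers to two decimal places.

P = 50.75, Y = 452.75

After both shocks: AD is Y = 808 − 7P and SRAS is Y = 199 + 5P.
Setting them equal: 609 = 12P, so P = 50.75.
Substituting into AD, Y = 452.75.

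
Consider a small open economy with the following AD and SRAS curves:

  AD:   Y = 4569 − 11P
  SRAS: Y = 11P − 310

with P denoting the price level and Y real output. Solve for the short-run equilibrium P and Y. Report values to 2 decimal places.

P = 221.77, Y = 2129.50

Set AD = SRAS: 4569 − 11P = 11P − 310, so 4879 = 22P and P = 221.77.
Substituting into AD, Y = 4569 − 11P = 2129.50.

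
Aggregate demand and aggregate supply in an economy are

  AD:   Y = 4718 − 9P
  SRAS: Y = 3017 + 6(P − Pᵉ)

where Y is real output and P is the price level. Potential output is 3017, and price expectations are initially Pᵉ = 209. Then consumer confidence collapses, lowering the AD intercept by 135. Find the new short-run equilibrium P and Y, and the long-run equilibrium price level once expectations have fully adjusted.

AD shifts left: new AD is Y = 4583 − 9P. With Pᵉ = 209, SRAS is Y = 1763 + 6P.
Short run: 4583 − 9P = 1763 + 6P gives 2820 = 15P, so P = 188 and Y = 4583 − 9·188 = 2891.
Y = 2891 is below potential 3017; expectations adjust and SRAS shifts right until Y = 3017.
Long run: on the new AD curve, 3017 = 4583 − 9P gives P = 174.

Short run: P = 188, Y = 2891. Long run: P = 174.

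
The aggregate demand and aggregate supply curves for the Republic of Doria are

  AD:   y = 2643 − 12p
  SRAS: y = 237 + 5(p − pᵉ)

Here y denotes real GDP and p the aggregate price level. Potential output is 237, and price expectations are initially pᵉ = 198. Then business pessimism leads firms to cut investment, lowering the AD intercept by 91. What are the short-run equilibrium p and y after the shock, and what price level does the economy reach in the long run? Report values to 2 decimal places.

AD shifts left: new AD is y = 2552 − 12p. With pᵉ = 198, SRAS is y = 5p − 753.
Short run: 2552 − 12p = 5p − 753 gives 3305 = 17p, so p = 194.41 and y = 2552 − 12p = 219.06.
y = 219.06 is below potential 237; expectations adjust and SRAS shifts right until y = 237.
Long run: on the new AD curve, 237 = 2552 − 12p gives p = 192.92.

Short run: p = 194.41, y = 219.06. Long run: p = 192.92.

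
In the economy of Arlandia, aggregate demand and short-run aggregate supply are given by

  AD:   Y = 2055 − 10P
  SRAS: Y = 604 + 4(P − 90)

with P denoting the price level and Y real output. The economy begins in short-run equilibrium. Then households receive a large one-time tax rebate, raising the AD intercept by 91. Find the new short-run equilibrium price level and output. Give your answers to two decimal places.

This is a positive demand shock: AD shifts right.
New AD: Y = 2146 − 10P.
SRAS can be written Y = 244 + 4P.
Set AD = SRAS: 2146 − 10P = 244 + 4P, so 1902 = 14P and P = 135.86.
Substituting into AD, Y = 787.43.

P = 135.86, Y = 787.43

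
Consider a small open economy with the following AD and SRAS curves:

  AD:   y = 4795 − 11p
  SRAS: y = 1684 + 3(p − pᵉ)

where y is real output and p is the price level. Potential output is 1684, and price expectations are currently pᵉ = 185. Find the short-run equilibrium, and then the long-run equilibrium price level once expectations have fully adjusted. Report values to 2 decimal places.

Short run: with pᵉ = 185, SRAS is y = 1129 + 3p. Setting AD = SRAS gives 3666 = 14p, so p = 261.86 and y = 4795 − 11p = 1914.57.
Output 1914.57 is above potential 1684, so over time expected prices rise and SRAS shifts left until y returns to 1684.
Long run: y = 1684 on the AD curve gives 1684 = 4795 − 11p, so p = 282.82.

Short run: p = 261.86, y = 1914.57. Long run: p = 282.82.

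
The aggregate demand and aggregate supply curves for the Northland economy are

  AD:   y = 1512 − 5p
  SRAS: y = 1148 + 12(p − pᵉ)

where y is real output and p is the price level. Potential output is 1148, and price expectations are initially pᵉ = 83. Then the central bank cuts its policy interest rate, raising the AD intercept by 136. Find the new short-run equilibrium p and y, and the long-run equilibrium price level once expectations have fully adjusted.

Short run: p = 88, y = 1208. Long run: p = 100.

AD shifts right: new AD is y = 1648 − 5p. With pᵉ = 83, SRAS is y = 152 + 12p.
Short run: 1648 − 5p = 152 + 12p gives 1496 = 17p, so p = 88 and y = 1648 − 5·88 = 1208.
y = 1208 is above potential 1148; expectations adjust and SRAS shifts left until y = 1148.
Long run: on the new AD curve, 1148 = 1648 − 5p gives p = 100.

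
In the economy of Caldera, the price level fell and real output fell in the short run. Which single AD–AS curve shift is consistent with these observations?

AD shifted left

P fell and Y fell. An AD shift moves P and Y in the same direction; an SRAS shift moves them in opposite directions.
Here P and Y moved in the same direction, so the AD curve shifted.
Since Y fell, AD shifted left.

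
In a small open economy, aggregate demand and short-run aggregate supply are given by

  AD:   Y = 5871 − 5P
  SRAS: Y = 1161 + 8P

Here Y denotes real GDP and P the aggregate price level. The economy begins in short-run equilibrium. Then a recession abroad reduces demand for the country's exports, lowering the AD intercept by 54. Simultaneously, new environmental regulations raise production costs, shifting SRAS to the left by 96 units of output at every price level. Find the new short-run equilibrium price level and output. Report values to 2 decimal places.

P = 365.54, Y = 3989.31

After both shocks: AD is Y = 5817 − 5P and SRAS is Y = 1065 + 8P.
Setting them equal: 4752 = 13P, so P = 365.54.
Substituting into AD, Y = 3989.31.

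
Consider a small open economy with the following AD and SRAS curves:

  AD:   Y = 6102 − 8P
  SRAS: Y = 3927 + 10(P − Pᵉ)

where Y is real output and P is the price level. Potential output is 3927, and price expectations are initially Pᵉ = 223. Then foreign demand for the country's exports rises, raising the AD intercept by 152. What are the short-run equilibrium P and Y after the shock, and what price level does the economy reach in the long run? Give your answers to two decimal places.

AD shifts right: new AD is Y = 6254 − 8P. With Pᵉ = 223, SRAS is Y = 1697 + 10P.
Short run: 6254 − 8P = 1697 + 10P gives 4557 = 18P, so P = 253.17 and Y = 6254 − 8P = 4228.67.
Y = 4228.67 is above potential 3927; expectations adjust and SRAS shifts left until Y = 3927.
Long run: on the new AD curve, 3927 = 6254 − 8P gives P = 290.88.

Short run: P = 253.17, Y = 4228.67. Long run: P = 290.88.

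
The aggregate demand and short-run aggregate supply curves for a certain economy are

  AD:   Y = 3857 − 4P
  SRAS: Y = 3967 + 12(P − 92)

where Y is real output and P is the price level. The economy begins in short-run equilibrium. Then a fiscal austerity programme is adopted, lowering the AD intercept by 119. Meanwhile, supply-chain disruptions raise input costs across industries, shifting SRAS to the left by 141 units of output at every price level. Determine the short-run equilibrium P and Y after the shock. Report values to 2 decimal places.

After both shocks: AD is Y = 3738 − 4P and SRAS is Y = 2722 + 12P.
Setting them equal: 1016 = 16P, so P = 63.50.
Substituting into AD, Y = 3484.00.

P = 63.50, Y = 3484.00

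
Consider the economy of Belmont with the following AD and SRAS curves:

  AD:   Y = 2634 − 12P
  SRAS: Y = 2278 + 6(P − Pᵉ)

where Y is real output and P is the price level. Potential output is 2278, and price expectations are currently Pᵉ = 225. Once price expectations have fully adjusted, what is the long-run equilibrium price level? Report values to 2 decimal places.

Short run: with Pᵉ = 225, SRAS is Y = 928 + 6P. Setting AD = SRAS gives 1706 = 18P, so P = 94.78 and Y = 2634 − 12P = 1496.67.
Output 1496.67 is below potential 2278, so over time expected prices fall and SRAS shifts right until Y returns to 2278.
Long run: Y = 2278 on the AD curve gives 2278 = 2634 − 12P, so P = 29.67.

Long-run P = 29.67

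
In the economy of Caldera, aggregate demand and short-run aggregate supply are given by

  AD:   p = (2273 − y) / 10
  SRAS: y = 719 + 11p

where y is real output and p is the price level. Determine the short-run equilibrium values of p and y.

p = 74, y = 1533

Rearrange AD to y = 2273 − 10p.
Set AD = SRAS: 2273 − 10p = 719 + 11p, so 1554 = 21p and p = 74.
Then y = 2273 − 10·74 = 1533.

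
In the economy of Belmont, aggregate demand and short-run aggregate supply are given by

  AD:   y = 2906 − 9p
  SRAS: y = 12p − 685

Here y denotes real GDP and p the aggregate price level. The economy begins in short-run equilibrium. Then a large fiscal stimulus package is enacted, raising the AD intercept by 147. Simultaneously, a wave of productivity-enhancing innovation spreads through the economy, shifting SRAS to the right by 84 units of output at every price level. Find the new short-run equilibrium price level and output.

After both shocks: AD is y = 3053 − 9p and SRAS is y = 12p − 601.
Setting them equal: 3654 = 21p, so p = 174.
y = 3053 − 9·174 = 1487.

p = 174, y = 1487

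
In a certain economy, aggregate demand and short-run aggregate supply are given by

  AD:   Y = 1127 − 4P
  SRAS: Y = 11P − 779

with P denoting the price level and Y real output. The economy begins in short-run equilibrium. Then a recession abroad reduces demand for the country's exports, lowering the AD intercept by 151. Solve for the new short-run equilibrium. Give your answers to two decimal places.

This is a negative demand shock: AD shifts left.
New AD: Y = 976 − 4P.
Set AD = SRAS: 976 − 4P = 11P − 779, so 1755 = 15P and P = 117.00.
Substituting into AD, Y = 508.00.

P = 117.00, Y = 508.00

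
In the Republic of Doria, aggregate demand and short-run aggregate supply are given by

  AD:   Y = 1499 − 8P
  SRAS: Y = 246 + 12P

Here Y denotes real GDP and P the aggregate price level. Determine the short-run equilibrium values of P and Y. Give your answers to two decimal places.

P = 62.65, Y = 997.80

Set AD = SRAS: 1499 − 8P = 246 + 12P, so 1253 = 20P and P = 62.65.
Substituting into AD, Y = 1499 − 8P = 997.80.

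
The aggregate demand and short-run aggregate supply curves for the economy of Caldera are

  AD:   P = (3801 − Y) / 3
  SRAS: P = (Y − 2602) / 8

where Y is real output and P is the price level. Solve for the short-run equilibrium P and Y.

Rearrange AD to Y = 3801 − 3P.
Rearrange SRAS to Y = 2602 + 8P.
Set AD = SRAS: 3801 − 3P = 2602 + 8P, so 1199 = 11P and P = 109.
Then Y = 3801 − 3·109 = 3474.

P = 109, Y = 3474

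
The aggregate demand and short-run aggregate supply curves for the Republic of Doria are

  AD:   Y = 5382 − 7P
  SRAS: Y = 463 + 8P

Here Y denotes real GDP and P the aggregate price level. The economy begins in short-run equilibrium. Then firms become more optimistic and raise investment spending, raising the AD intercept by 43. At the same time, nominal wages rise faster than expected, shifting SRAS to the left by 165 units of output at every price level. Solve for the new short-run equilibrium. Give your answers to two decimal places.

P = 341.80, Y = 3032.40

After both shocks: AD is Y = 5425 − 7P and SRAS is Y = 298 + 8P.
Setting them equal: 5127 = 15P, so P = 341.80.
Substituting into AD, Y = 3032.40.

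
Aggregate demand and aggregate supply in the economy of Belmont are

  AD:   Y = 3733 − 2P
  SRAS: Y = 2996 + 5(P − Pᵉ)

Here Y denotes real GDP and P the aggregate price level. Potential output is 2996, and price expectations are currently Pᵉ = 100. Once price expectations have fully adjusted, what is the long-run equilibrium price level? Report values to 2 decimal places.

Long-run P = 368.50

Short run: with Pᵉ = 100, SRAS is Y = 2496 + 5P. Setting AD = SRAS gives 1237 = 7P, so P = 176.71 and Y = 3733 − 2P = 3379.57.
Output 3379.57 is above potential 2996, so over time expected prices rise and SRAS shifts left until Y returns to 2996.
Long run: Y = 2996 on the AD curve gives 2996 = 3733 − 2P, so P = 368.50.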